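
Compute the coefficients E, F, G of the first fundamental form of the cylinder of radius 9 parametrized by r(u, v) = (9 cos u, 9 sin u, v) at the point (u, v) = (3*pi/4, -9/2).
E = 81;  F = 0;  G = 1

Partials: r_u = (-9*sin(u), 9*cos(u), 0), r_v = (0, 0, 1). As functions of (u, v):
  E = r_u · r_u = 81,
  F = r_u · r_v = 0,
  G = r_v · r_v = 1.
Evaluating at (u, v) = (3*pi/4, -9/2): E = 81, F = 0, G = 1.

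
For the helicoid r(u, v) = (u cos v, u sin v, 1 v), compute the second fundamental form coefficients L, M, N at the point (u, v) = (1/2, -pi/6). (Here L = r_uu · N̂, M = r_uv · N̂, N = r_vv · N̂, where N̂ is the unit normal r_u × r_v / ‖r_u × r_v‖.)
L = 0;  M = -2*sqrt(5)/5;  N = 0

Compute the unit normal N̂(u, v) = (sin(v)/sqrt(u^2 + 1), -cos(v)/sqrt(u^2 + 1), u/sqrt(u^2 + 1)), and the second partials r_uu, r_uv, r_vv. Take dot products:
  L(u, v) = r_uu · N̂ = 0,
  M(u, v) = r_uv · N̂ = -1/sqrt(u^2 + 1),
  N(u, v) = r_vv · N̂ = 0.
Evaluating at (u, v) = (1/2, -pi/6):
  L = 0, M = -2*sqrt(5)/5, N = 0.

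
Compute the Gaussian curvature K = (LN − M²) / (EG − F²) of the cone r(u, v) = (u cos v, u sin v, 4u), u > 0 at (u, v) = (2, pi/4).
K = 0

Coefficients of the first fundamental form: E = 17, F = 0, G = u^2.
Coefficients of the second fundamental form: L = 0, M = 0, N = 4*sqrt(17)*u^2/(17*Abs(u)).
Assemble K = (LN − M²)/(EG − F²) = 0. At (u, v) = (2, pi/4): K = 0.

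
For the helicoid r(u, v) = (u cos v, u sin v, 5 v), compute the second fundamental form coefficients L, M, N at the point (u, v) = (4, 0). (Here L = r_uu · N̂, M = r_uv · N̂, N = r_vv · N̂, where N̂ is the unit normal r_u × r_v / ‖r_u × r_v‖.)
L = 0;  M = -5*sqrt(41)/41;  N = 0

Compute the unit normal N̂(u, v) = (5*sin(v)/sqrt(u^2 + 25), -5*cos(v)/sqrt(u^2 + 25), u/sqrt(u^2 + 25)), and the second partials r_uu, r_uv, r_vv. Take dot products:
  L(u, v) = r_uu · N̂ = 0,
  M(u, v) = r_uv · N̂ = -5/sqrt(u^2 + 25),
  N(u, v) = r_vv · N̂ = 0.
Evaluating at (u, v) = (4, 0):
  L = 0, M = -5*sqrt(41)/41, N = 0.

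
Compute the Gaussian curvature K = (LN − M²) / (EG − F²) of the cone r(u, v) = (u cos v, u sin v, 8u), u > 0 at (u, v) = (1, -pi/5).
K = 0

Coefficients of the first fundamental form: E = 65, F = 0, G = u^2.
Coefficients of the second fundamental form: L = 0, M = 0, N = 8*sqrt(65)*u^2/(65*Abs(u)).
Assemble K = (LN − M²)/(EG − F²) = 0. At (u, v) = (1, -pi/5): K = 0.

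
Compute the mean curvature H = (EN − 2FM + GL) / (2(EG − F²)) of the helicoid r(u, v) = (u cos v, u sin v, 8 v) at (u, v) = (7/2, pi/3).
H = 0

With E = 1, F = 0, G = u^2 + 64, L = 0, M = -8/sqrt(u^2 + 64), N = 0, assemble
  H = (EN − 2FM + GL) / (2(EG − F²)) = 0.
At (u, v) = (7/2, pi/3): H = 0.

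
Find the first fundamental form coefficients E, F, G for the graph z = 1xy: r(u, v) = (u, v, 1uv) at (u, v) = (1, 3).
E = 10;  F = 3;  G = 2

Partials: r_u = (1, 0, v), r_v = (0, 1, u). As functions of (u, v):
  E = r_u · r_u = v^2 + 1,
  F = r_u · r_v = u*v,
  G = r_v · r_v = u^2 + 1.
Evaluating at (u, v) = (1, 3): E = 10, F = 3, G = 2.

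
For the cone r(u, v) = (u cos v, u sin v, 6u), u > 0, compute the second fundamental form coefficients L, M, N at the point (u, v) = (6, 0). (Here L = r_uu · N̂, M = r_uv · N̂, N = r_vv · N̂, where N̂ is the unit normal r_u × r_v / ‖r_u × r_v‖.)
L = 0;  M = 0;  N = 36*sqrt(37)/37

Compute the unit normal N̂(u, v) = (-6*sqrt(37)*u*cos(v)/(37*Abs(u)), -6*sqrt(37)*u*sin(v)/(37*Abs(u)), sqrt(37)*u/(37*Abs(u))), and the second partials r_uu, r_uv, r_vv. Take dot products:
  L(u, v) = r_uu · N̂ = 0,
  M(u, v) = r_uv · N̂ = 0,
  N(u, v) = r_vv · N̂ = 6*sqrt(37)*u^2/(37*Abs(u)).
Evaluating at (u, v) = (6, 0):
  L = 0, M = 0, N = 36*sqrt(37)/37.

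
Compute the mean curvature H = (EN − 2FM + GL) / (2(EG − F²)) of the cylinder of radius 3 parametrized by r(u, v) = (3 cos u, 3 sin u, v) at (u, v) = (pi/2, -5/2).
H = -1/6

With E = 9, F = 0, G = 1, L = -3, M = 0, N = 0, assemble
  H = (EN − 2FM + GL) / (2(EG − F²)) = -1/6.
At (u, v) = (pi/2, -5/2): H = -1/6.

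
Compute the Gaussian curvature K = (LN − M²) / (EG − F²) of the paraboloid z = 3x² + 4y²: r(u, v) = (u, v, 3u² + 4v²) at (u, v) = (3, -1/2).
K = 48/116281

Coefficients of the first fundamental form: E = 36*u^2 + 1, F = 48*u*v, G = 64*v^2 + 1.
Coefficients of the second fundamental form: L = 6/sqrt(36*u^2 + 64*v^2 + 1), M = 0, N = 8/sqrt(36*u^2 + 64*v^2 + 1).
Assemble K = (LN − M²)/(EG − F²) = 48/(1296*u^4 + 4608*u^2*v^2 + 72*u^2 + 4096*v^4 + 128*v^2 + 1). At (u, v) = (3, -1/2): K = 48/116281.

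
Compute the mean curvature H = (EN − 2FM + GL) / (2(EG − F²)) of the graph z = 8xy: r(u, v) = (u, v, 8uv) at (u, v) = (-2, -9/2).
H = -4608*sqrt(1553)/2411809

With E = 64*v^2 + 1, F = 64*u*v, G = 64*u^2 + 1, L = 0, M = 8/sqrt(64*u^2 + 64*v^2 + 1), N = 0, assemble
  H = (EN − 2FM + GL) / (2(EG − F²)) = -512*u*v/(64*u^2 + 64*v^2 + 1)^(3/2).
At (u, v) = (-2, -9/2): H = -4608*sqrt(1553)/2411809.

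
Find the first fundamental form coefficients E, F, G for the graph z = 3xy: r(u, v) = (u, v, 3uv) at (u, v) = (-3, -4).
E = 145;  F = 108;  G = 82

Partials: r_u = (1, 0, 3*v), r_v = (0, 1, 3*u). As functions of (u, v):
  E = r_u · r_u = 9*v^2 + 1,
  F = r_u · r_v = 9*u*v,
  G = r_v · r_v = 9*u^2 + 1.
Evaluating at (u, v) = (-3, -4): E = 145, F = 108, G = 82.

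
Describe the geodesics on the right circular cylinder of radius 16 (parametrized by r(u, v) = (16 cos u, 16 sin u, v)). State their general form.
The cylinder is flat (K = 0) and locally isometric to the plane via the development (u, v) ↦ (16 u, v). Geodesics are the pre-images of straight lines: circles (v constant), vertical lines (u constant), and helices (v = c · u + d) for constants c, d.

A right cylinder has E = 16², F = 0, G = 1, so EG − F² = 16², and L = −16, M = N = 0, giving K = (LN − M²)/(EG − F²) = 0 everywhere. A flat surface is locally isometric to the Euclidean plane via the map (u, v) ↦ (16 u, v). Straight lines in the (x̃, ỹ) plane pull back to: (a) horizontal circles (v = const), (b) vertical generators (u = const), and (c) helices (16 u tan θ = v, i.e. v = c · u + d).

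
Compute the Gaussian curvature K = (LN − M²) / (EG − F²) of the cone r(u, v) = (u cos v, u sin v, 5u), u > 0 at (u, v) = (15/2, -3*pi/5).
K = 0

Coefficients of the first fundamental form: E = 26, F = 0, G = u^2.
Coefficients of the second fundamental form: L = 0, M = 0, N = 5*sqrt(26)*u^2/(26*Abs(u)).
Assemble K = (LN − M²)/(EG − F²) = 0. At (u, v) = (15/2, -3*pi/5): K = 0.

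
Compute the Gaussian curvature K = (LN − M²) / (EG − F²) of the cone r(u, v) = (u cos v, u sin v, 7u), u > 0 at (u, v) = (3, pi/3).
K = 0

Coefficients of the first fundamental form: E = 50, F = 0, G = u^2.
Coefficients of the second fundamental form: L = 0, M = 0, N = 7*sqrt(2)*u^2/(10*Abs(u)).
Assemble K = (LN − M²)/(EG − F²) = 0. At (u, v) = (3, pi/3): K = 0.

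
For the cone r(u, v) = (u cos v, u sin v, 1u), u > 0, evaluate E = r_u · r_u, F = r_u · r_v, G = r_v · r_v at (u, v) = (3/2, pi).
E = 2;  F = 0;  G = 9/4

Partials: r_u = (cos(v), sin(v), 1), r_v = (-u*sin(v), u*cos(v), 0). As functions of (u, v):
  E = r_u · r_u = 2,
  F = r_u · r_v = 0,
  G = r_v · r_v = u^2.
Evaluating at (u, v) = (3/2, pi): E = 2, F = 0, G = 9/4.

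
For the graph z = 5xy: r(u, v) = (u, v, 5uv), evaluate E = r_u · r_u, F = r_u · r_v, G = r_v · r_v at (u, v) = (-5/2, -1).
E = 26;  F = 125/2;  G = 629/4

Partials: r_u = (1, 0, 5*v), r_v = (0, 1, 5*u). As functions of (u, v):
  E = r_u · r_u = 25*v^2 + 1,
  F = r_u · r_v = 25*u*v,
  G = r_v · r_v = 25*u^2 + 1.
Evaluating at (u, v) = (-5/2, -1): E = 26, F = 125/2, G = 629/4.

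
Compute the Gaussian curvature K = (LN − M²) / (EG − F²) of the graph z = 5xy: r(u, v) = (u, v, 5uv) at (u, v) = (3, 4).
K = -25/391876

Coefficients of the first fundamental form: E = 25*v^2 + 1, F = 25*u*v, G = 25*u^2 + 1.
Coefficients of the second fundamental form: L = 0, M = 5/sqrt(25*u^2 + 25*v^2 + 1), N = 0.
Assemble K = (LN − M²)/(EG − F²) = -25/(625*u^4 + 1250*u^2*v^2 + 50*u^2 + 625*v^4 + 50*v^2 + 1). At (u, v) = (3, 4): K = -25/391876.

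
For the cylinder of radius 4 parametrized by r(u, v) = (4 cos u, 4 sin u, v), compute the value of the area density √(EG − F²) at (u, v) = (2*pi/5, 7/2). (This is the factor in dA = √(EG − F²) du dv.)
√(EG − F²)|_{(2*pi/5, 7/2)} = 4

E = 16, F = 0, G = 1, so EG − F² = 16. Taking the positive square root: √(EG − F²) = 4. At (u, v) = (2*pi/5, 7/2): 4.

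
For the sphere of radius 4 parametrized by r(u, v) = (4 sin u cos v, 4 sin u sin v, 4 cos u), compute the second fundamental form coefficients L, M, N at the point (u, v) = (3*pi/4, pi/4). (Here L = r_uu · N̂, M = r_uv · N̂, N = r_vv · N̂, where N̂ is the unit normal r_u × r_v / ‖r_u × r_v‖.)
L = -4;  M = 0;  N = -2

Compute the unit normal N̂(u, v) = (sin(u)^2*cos(v)/Abs(sin(u)), sin(u)^2*sin(v)/Abs(sin(u)), sin(2*u)/(2*Abs(sin(u)))), and the second partials r_uu, r_uv, r_vv. Take dot products:
  L(u, v) = r_uu · N̂ = -4*sin(u)/Abs(sin(u)),
  M(u, v) = r_uv · N̂ = 0,
  N(u, v) = r_vv · N̂ = -4*sin(u)^3/Abs(sin(u)).
Evaluating at (u, v) = (3*pi/4, pi/4):
  L = -4, M = 0, N = -2.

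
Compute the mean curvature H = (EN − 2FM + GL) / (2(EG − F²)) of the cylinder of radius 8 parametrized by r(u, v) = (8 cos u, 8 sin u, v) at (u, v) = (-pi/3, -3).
H = -1/16

With E = 64, F = 0, G = 1, L = -8, M = 0, N = 0, assemble
  H = (EN − 2FM + GL) / (2(EG − F²)) = -1/16.
At (u, v) = (-pi/3, -3): H = -1/16.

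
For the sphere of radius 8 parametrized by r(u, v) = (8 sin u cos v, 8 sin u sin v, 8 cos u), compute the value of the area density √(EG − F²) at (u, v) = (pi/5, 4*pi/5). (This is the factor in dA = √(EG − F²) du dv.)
√(EG − F²)|_{(pi/5, 4*pi/5)} = 16*sqrt(10 - 2*sqrt(5))

E = 64, F = 0, G = 64*sin(u)^2, so EG − F² = 4096*sin(u)^2. Taking the positive square root: √(EG − F²) = 64*Abs(sin(u)). At (u, v) = (pi/5, 4*pi/5): 16*sqrt(10 - 2*sqrt(5)).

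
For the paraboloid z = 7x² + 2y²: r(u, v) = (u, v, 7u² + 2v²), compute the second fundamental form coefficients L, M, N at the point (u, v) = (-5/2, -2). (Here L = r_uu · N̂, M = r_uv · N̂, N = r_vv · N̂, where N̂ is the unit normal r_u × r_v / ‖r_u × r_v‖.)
L = 7*sqrt(1290)/645;  M = 0;  N = 2*sqrt(1290)/645

Compute the unit normal N̂(u, v) = (-14*u/sqrt(196*u^2 + 16*v^2 + 1), -4*v/sqrt(196*u^2 + 16*v^2 + 1), 1/sqrt(196*u^2 + 16*v^2 + 1)), and the second partials r_uu, r_uv, r_vv. Take dot products:
  L(u, v) = r_uu · N̂ = 14/sqrt(196*u^2 + 16*v^2 + 1),
  M(u, v) = r_uv · N̂ = 0,
  N(u, v) = r_vv · N̂ = 4/sqrt(196*u^2 + 16*v^2 + 1).
Evaluating at (u, v) = (-5/2, -2):
  L = 7*sqrt(1290)/645, M = 0, N = 2*sqrt(1290)/645.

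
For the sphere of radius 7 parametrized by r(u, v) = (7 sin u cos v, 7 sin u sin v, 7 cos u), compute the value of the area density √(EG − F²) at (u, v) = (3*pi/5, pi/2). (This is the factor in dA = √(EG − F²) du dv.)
√(EG − F²)|_{(3*pi/5, pi/2)} = 49*sqrt(2*sqrt(5) + 10)/4

E = 49, F = 0, G = 49*sin(u)^2, so EG − F² = 2401*sin(u)^2. Taking the positive square root: √(EG − F²) = 49*Abs(sin(u)). At (u, v) = (3*pi/5, pi/2): 49*sqrt(2*sqrt(5) + 10)/4.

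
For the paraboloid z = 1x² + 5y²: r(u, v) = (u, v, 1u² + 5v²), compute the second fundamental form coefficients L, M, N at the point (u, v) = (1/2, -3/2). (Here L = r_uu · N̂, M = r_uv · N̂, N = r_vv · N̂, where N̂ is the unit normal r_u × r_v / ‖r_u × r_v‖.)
L = 2*sqrt(227)/227;  M = 0;  N = 10*sqrt(227)/227

Compute the unit normal N̂(u, v) = (-2*u/sqrt(4*u^2 + 100*v^2 + 1), -10*v/sqrt(4*u^2 + 100*v^2 + 1), 1/sqrt(4*u^2 + 100*v^2 + 1)), and the second partials r_uu, r_uv, r_vv. Take dot products:
  L(u, v) = r_uu · N̂ = 2/sqrt(4*u^2 + 100*v^2 + 1),
  M(u, v) = r_uv · N̂ = 0,
  N(u, v) = r_vv · N̂ = 10/sqrt(4*u^2 + 100*v^2 + 1).
Evaluating at (u, v) = (1/2, -3/2):
  L = 2*sqrt(227)/227, M = 0, N = 10*sqrt(227)/227.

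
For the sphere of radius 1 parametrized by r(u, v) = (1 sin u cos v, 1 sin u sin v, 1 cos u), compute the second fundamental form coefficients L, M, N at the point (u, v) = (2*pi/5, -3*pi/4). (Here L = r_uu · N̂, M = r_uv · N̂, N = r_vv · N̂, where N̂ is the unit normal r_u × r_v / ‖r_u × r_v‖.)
L = -1;  M = 0;  N = -5/8 - sqrt(5)/8

Compute the unit normal N̂(u, v) = (sin(u)^2*cos(v)/Abs(sin(u)), sin(u)^2*sin(v)/Abs(sin(u)), sin(2*u)/(2*Abs(sin(u)))), and the second partials r_uu, r_uv, r_vv. Take dot products:
  L(u, v) = r_uu · N̂ = -sin(u)/Abs(sin(u)),
  M(u, v) = r_uv · N̂ = 0,
  N(u, v) = r_vv · N̂ = -sin(u)^3/Abs(sin(u)).
Evaluating at (u, v) = (2*pi/5, -3*pi/4):
  L = -1, M = 0, N = -5/8 - sqrt(5)/8.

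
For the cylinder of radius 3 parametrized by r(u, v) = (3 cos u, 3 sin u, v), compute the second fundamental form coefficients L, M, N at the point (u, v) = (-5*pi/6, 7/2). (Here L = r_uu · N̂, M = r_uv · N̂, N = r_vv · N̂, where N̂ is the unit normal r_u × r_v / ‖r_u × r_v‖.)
L = -3;  M = 0;  N = 0

Compute the unit normal N̂(u, v) = (cos(u), sin(u), 0), and the second partials r_uu, r_uv, r_vv. Take dot products:
  L(u, v) = r_uu · N̂ = -3,
  M(u, v) = r_uv · N̂ = 0,
  N(u, v) = r_vv · N̂ = 0.
Evaluating at (u, v) = (-5*pi/6, 7/2):
  L = -3, M = 0, N = 0.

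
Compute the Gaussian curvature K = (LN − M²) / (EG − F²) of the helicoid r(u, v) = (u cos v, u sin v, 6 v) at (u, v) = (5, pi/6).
K = -36/3721

Coefficients of the first fundamental form: E = 1, F = 0, G = u^2 + 36.
Coefficients of the second fundamental form: L = 0, M = -6/sqrt(u^2 + 36), N = 0.
Assemble K = (LN − M²)/(EG − F²) = -36/(u^2 + 36)^2. At (u, v) = (5, pi/6): K = -36/3721.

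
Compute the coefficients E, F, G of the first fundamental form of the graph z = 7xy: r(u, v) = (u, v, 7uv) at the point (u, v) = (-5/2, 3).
E = 442;  F = -735/2;  G = 1229/4

Partials: r_u = (1, 0, 7*v), r_v = (0, 1, 7*u). As functions of (u, v):
  E = r_u · r_u = 49*v^2 + 1,
  F = r_u · r_v = 49*u*v,
  G = r_v · r_v = 49*u^2 + 1.
Evaluating at (u, v) = (-5/2, 3): E = 442, F = -735/2, G = 1229/4.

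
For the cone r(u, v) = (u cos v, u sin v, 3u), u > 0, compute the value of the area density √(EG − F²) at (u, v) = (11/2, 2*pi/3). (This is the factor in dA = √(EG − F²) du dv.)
√(EG − F²)|_{(11/2, 2*pi/3)} = 11*sqrt(10)/2

E = 10, F = 0, G = u^2, so EG − F² = 10*u^2. Taking the positive square root: √(EG − F²) = sqrt(10)*Abs(u). At (u, v) = (11/2, 2*pi/3): 11*sqrt(10)/2.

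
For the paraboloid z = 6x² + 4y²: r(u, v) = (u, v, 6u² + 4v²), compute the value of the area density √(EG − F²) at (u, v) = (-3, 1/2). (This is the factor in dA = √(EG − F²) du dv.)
√(EG − F²)|_{(-3, 1/2)} = sqrt(1313)

E = 144*u^2 + 1, F = 96*u*v, G = 64*v^2 + 1, so EG − F² = 144*u^2 + 64*v^2 + 1. Taking the positive square root: √(EG − F²) = sqrt(144*u^2 + 64*v^2 + 1). At (u, v) = (-3, 1/2): sqrt(1313).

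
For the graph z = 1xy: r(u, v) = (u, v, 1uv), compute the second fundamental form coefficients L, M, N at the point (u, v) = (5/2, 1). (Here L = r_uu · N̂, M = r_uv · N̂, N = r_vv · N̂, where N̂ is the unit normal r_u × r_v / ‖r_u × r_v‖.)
L = 0;  M = 2*sqrt(33)/33;  N = 0

Compute the unit normal N̂(u, v) = (-v/sqrt(u^2 + v^2 + 1), -u/sqrt(u^2 + v^2 + 1), 1/sqrt(u^2 + v^2 + 1)), and the second partials r_uu, r_uv, r_vv. Take dot products:
  L(u, v) = r_uu · N̂ = 0,
  M(u, v) = r_uv · N̂ = 1/sqrt(u^2 + v^2 + 1),
  N(u, v) = r_vv · N̂ = 0.
Evaluating at (u, v) = (5/2, 1):
  L = 0, M = 2*sqrt(33)/33, N = 0.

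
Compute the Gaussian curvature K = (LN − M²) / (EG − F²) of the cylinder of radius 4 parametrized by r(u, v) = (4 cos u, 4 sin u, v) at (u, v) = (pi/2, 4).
K = 0

Coefficients of the first fundamental form: E = 16, F = 0, G = 1.
Coefficients of the second fundamental form: L = -4, M = 0, N = 0.
Assemble K = (LN − M²)/(EG − F²) = 0. At (u, v) = (pi/2, 4): K = 0.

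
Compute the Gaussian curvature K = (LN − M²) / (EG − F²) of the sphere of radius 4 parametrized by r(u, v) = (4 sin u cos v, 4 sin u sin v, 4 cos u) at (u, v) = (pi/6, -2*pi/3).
K = 1/16

Coefficients of the first fundamental form: E = 16, F = 0, G = 16*sin(u)^2.
Coefficients of the second fundamental form: L = -4*sin(u)/Abs(sin(u)), M = 0, N = -4*sin(u)^3/Abs(sin(u)).
Assemble K = (LN − M²)/(EG − F²) = 1/16. At (u, v) = (pi/6, -2*pi/3): K = 1/16.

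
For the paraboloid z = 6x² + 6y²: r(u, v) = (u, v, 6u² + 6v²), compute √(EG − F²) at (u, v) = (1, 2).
√(EG − F²)|_{(1, 2)} = sqrt(721)

E = 144*u^2 + 1, F = 144*u*v, G = 144*v^2 + 1; EG − F² = 144*u^2 + 144*v^2 + 1; √(EG − F²) = sqrt(144*u^2 + 144*v^2 + 1). At the given point: sqrt(721).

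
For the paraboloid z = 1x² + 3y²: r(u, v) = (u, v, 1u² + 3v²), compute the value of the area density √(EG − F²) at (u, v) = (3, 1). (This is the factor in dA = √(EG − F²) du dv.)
√(EG − F²)|_{(3, 1)} = sqrt(73)

E = 4*u^2 + 1, F = 12*u*v, G = 36*v^2 + 1, so EG − F² = 4*u^2 + 36*v^2 + 1. Taking the positive square root: √(EG − F²) = sqrt(4*u^2 + 36*v^2 + 1). At (u, v) = (3, 1): sqrt(73).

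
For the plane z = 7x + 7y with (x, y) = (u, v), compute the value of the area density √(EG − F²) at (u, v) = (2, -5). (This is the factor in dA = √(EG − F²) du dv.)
√(EG − F²)|_{(2, -5)} = 3*sqrt(11)

E = 50, F = 49, G = 50, so EG − F² = 99. Taking the positive square root: √(EG − F²) = 3*sqrt(11). At (u, v) = (2, -5): 3*sqrt(11).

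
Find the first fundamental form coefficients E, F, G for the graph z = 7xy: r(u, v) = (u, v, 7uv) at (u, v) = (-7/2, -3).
E = 442;  F = 1029/2;  G = 2405/4

Partials: r_u = (1, 0, 7*v), r_v = (0, 1, 7*u). As functions of (u, v):
  E = r_u · r_u = 49*v^2 + 1,
  F = r_u · r_v = 49*u*v,
  G = r_v · r_v = 49*u^2 + 1.
Evaluating at (u, v) = (-7/2, -3): E = 442, F = 1029/2, G = 2405/4.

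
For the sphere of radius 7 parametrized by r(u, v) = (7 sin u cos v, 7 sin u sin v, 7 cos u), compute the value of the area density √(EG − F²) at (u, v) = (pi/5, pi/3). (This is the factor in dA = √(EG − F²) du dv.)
√(EG − F²)|_{(pi/5, pi/3)} = 49*sqrt(10 - 2*sqrt(5))/4

E = 49, F = 0, G = 49*sin(u)^2, so EG − F² = 2401*sin(u)^2. Taking the positive square root: √(EG − F²) = 49*Abs(sin(u)). At (u, v) = (pi/5, pi/3): 49*sqrt(10 - 2*sqrt(5))/4.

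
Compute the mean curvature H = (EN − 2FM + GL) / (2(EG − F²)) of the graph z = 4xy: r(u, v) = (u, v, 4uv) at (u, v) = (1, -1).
H = 64*sqrt(33)/1089

With E = 16*v^2 + 1, F = 16*u*v, G = 16*u^2 + 1, L = 0, M = 4/sqrt(16*u^2 + 16*v^2 + 1), N = 0, assemble
  H = (EN − 2FM + GL) / (2(EG − F²)) = -64*u*v/(16*u^2 + 16*v^2 + 1)^(3/2).
At (u, v) = (1, -1): H = 64*sqrt(33)/1089.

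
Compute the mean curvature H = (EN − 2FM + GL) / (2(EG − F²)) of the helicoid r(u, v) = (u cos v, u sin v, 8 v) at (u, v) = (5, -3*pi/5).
H = 0

With E = 1, F = 0, G = u^2 + 64, L = 0, M = -8/sqrt(u^2 + 64), N = 0, assemble
  H = (EN − 2FM + GL) / (2(EG − F²)) = 0.
At (u, v) = (5, -3*pi/5): H = 0.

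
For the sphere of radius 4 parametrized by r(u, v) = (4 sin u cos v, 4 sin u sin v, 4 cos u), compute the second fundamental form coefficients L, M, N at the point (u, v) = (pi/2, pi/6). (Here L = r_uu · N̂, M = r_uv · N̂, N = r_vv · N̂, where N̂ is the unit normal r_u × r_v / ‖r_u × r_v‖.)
L = -4;  M = 0;  N = -4

Compute the unit normal N̂(u, v) = (sin(u)^2*cos(v)/Abs(sin(u)), sin(u)^2*sin(v)/Abs(sin(u)), sin(2*u)/(2*Abs(sin(u)))), and the second partials r_uu, r_uv, r_vv. Take dot products:
  L(u, v) = r_uu · N̂ = -4*sin(u)/Abs(sin(u)),
  M(u, v) = r_uv · N̂ = 0,
  N(u, v) = r_vv · N̂ = -4*sin(u)^3/Abs(sin(u)).
Evaluating at (u, v) = (pi/2, pi/6):
  L = -4, M = 0, N = -4.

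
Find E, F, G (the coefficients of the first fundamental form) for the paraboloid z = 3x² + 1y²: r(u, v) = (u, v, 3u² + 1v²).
E = 36*u^2 + 1;  F = 12*u*v;  G = 4*v^2 + 1

Compute partials: r_u = (1, 0, 6*u), r_v = (0, 1, 2*v). Then
  E = r_u · r_u = 36*u^2 + 1,
  F = r_u · r_v = 12*u*v,
  G = r_v · r_v = 4*v^2 + 1.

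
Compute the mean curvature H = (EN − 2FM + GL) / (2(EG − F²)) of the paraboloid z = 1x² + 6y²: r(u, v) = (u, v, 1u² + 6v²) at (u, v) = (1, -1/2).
H = 67*sqrt(41)/1681

With E = 4*u^2 + 1, F = 24*u*v, G = 144*v^2 + 1, L = 2/sqrt(4*u^2 + 144*v^2 + 1), M = 0, N = 12/sqrt(4*u^2 + 144*v^2 + 1), assemble
  H = (EN − 2FM + GL) / (2(EG − F²)) = (24*u^2 + 144*v^2 + 7)/(4*u^2 + 144*v^2 + 1)^(3/2).
At (u, v) = (1, -1/2): H = 67*sqrt(41)/1681.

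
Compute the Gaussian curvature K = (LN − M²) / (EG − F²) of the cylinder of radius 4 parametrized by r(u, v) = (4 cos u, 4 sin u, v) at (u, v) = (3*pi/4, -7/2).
K = 0

Coefficients of the first fundamental form: E = 16, F = 0, G = 1.
Coefficients of the second fundamental form: L = -4, M = 0, N = 0.
Assemble K = (LN − M²)/(EG − F²) = 0. At (u, v) = (3*pi/4, -7/2): K = 0.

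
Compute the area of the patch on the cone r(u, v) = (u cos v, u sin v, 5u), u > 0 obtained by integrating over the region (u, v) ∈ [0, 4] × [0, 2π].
Area = 16*sqrt(26)*pi

Area = ∫∫ √(EG − F²) du dv with √(EG − F²) = sqrt(26)*Abs(u). Integrating over [0, 4] × [0, 2π] gives 16*sqrt(26)*pi.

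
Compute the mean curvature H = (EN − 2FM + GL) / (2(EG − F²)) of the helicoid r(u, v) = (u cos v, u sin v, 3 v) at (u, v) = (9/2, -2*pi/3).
H = 0

With E = 1, F = 0, G = u^2 + 9, L = 0, M = -3/sqrt(u^2 + 9), N = 0, assemble
  H = (EN − 2FM + GL) / (2(EG − F²)) = 0.
At (u, v) = (9/2, -2*pi/3): H = 0.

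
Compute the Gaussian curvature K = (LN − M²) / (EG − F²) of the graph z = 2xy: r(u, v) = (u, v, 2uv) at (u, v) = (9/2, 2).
K = -1/2401

Coefficients of the first fundamental form: E = 4*v^2 + 1, F = 4*u*v, G = 4*u^2 + 1.
Coefficients of the second fundamental form: L = 0, M = 2/sqrt(4*u^2 + 4*v^2 + 1), N = 0.
Assemble K = (LN − M²)/(EG − F²) = -4/(16*u^4 + 32*u^2*v^2 + 8*u^2 + 16*v^4 + 8*v^2 + 1). At (u, v) = (9/2, 2): K = -1/2401.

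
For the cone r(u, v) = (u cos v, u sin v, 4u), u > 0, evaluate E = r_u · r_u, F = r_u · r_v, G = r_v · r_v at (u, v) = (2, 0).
E = 17;  F = 0;  G = 4

Partials: r_u = (cos(v), sin(v), 4), r_v = (-u*sin(v), u*cos(v), 0). As functions of (u, v):
  E = r_u · r_u = 17,
  F = r_u · r_v = 0,
  G = r_v · r_v = u^2.
Evaluating at (u, v) = (2, 0): E = 17, F = 0, G = 4.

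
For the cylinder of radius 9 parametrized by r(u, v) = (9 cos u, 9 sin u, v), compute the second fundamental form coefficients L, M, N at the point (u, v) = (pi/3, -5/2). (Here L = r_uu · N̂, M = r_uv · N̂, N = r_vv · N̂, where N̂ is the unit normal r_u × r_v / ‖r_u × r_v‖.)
L = -9;  M = 0;  N = 0

Compute the unit normal N̂(u, v) = (cos(u), sin(u), 0), and the second partials r_uu, r_uv, r_vv. Take dot products:
  L(u, v) = r_uu · N̂ = -9,
  M(u, v) = r_uv · N̂ = 0,
  N(u, v) = r_vv · N̂ = 0.
Evaluating at (u, v) = (pi/3, -5/2):
  L = -9, M = 0, N = 0.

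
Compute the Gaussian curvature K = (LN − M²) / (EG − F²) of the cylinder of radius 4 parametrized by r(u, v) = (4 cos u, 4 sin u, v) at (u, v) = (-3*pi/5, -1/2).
K = 0

Coefficients of the first fundamental form: E = 16, F = 0, G = 1.
Coefficients of the second fundamental form: L = -4, M = 0, N = 0.
Assemble K = (LN − M²)/(EG − F²) = 0. At (u, v) = (-3*pi/5, -1/2): K = 0.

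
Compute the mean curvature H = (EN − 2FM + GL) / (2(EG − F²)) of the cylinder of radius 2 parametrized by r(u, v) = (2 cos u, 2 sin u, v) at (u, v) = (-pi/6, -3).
H = -1/4

With E = 4, F = 0, G = 1, L = -2, M = 0, N = 0, assemble
  H = (EN − 2FM + GL) / (2(EG − F²)) = -1/4.
At (u, v) = (-pi/6, -3): H = -1/4.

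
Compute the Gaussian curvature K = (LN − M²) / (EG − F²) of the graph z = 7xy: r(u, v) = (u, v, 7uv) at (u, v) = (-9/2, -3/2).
K = -196/4870849

Coefficients of the first fundamental form: E = 49*v^2 + 1, F = 49*u*v, G = 49*u^2 + 1.
Coefficients of the second fundamental form: L = 0, M = 7/sqrt(49*u^2 + 49*v^2 + 1), N = 0.
Assemble K = (LN − M²)/(EG − F²) = -49/(2401*u^4 + 4802*u^2*v^2 + 98*u^2 + 2401*v^4 + 98*v^2 + 1). At (u, v) = (-9/2, -3/2): K = -196/4870849.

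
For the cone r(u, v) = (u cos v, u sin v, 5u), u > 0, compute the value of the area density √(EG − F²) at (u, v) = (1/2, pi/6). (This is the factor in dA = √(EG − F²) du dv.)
√(EG − F²)|_{(1/2, pi/6)} = sqrt(26)/2

E = 26, F = 0, G = u^2, so EG − F² = 26*u^2. Taking the positive square root: √(EG − F²) = sqrt(26)*Abs(u). At (u, v) = (1/2, pi/6): sqrt(26)/2.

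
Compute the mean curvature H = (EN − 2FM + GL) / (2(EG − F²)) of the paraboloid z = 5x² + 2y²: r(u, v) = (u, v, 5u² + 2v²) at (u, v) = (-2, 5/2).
H = 1307*sqrt(501)/251001

With E = 100*u^2 + 1, F = 40*u*v, G = 16*v^2 + 1, L = 10/sqrt(100*u^2 + 16*v^2 + 1), M = 0, N = 4/sqrt(100*u^2 + 16*v^2 + 1), assemble
  H = (EN − 2FM + GL) / (2(EG − F²)) = (200*u^2 + 80*v^2 + 7)/(100*u^2 + 16*v^2 + 1)^(3/2).
At (u, v) = (-2, 5/2): H = 1307*sqrt(501)/251001.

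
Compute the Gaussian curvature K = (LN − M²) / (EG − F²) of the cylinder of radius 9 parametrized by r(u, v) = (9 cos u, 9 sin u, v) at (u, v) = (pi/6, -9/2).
K = 0

Coefficients of the first fundamental form: E = 81, F = 0, G = 1.
Coefficients of the second fundamental form: L = -9, M = 0, N = 0.
Assemble K = (LN − M²)/(EG − F²) = 0. At (u, v) = (pi/6, -9/2): K = 0.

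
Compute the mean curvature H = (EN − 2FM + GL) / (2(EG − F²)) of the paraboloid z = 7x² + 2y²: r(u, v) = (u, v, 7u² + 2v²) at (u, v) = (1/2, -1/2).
H = 5*sqrt(6)/36

With E = 196*u^2 + 1, F = 56*u*v, G = 16*v^2 + 1, L = 14/sqrt(196*u^2 + 16*v^2 + 1), M = 0, N = 4/sqrt(196*u^2 + 16*v^2 + 1), assemble
  H = (EN − 2FM + GL) / (2(EG − F²)) = (392*u^2 + 112*v^2 + 9)/(196*u^2 + 16*v^2 + 1)^(3/2).
At (u, v) = (1/2, -1/2): H = 5*sqrt(6)/36.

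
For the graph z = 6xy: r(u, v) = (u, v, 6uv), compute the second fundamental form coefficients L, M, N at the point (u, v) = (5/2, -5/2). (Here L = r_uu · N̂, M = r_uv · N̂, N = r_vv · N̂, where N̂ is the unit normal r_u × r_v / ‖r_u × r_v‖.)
L = 0;  M = 6*sqrt(451)/451;  N = 0

Compute the unit normal N̂(u, v) = (-6*v/sqrt(36*u^2 + 36*v^2 + 1), -6*u/sqrt(36*u^2 + 36*v^2 + 1), 1/sqrt(36*u^2 + 36*v^2 + 1)), and the second partials r_uu, r_uv, r_vv. Take dot products:
  L(u, v) = r_uu · N̂ = 0,
  M(u, v) = r_uv · N̂ = 6/sqrt(36*u^2 + 36*v^2 + 1),
  N(u, v) = r_vv · N̂ = 0.
Evaluating at (u, v) = (5/2, -5/2):
  L = 0, M = 6*sqrt(451)/451, N = 0.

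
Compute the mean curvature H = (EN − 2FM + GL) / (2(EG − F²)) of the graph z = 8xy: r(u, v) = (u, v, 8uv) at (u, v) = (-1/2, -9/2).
H = -1152*sqrt(1313)/1723969

With E = 64*v^2 + 1, F = 64*u*v, G = 64*u^2 + 1, L = 0, M = 8/sqrt(64*u^2 + 64*v^2 + 1), N = 0, assemble
  H = (EN − 2FM + GL) / (2(EG − F²)) = -512*u*v/(64*u^2 + 64*v^2 + 1)^(3/2).
At (u, v) = (-1/2, -9/2): H = -1152*sqrt(1313)/1723969.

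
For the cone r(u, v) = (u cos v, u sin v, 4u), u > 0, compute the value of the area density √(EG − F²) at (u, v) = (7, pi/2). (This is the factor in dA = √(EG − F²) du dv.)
√(EG − F²)|_{(7, pi/2)} = 7*sqrt(17)

E = 17, F = 0, G = u^2, so EG − F² = 17*u^2. Taking the positive square root: √(EG − F²) = sqrt(17)*Abs(u). At (u, v) = (7, pi/2): 7*sqrt(17).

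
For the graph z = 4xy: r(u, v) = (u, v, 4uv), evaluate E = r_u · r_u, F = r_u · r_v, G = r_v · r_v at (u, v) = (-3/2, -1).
E = 17;  F = 24;  G = 37

Partials: r_u = (1, 0, 4*v), r_v = (0, 1, 4*u). As functions of (u, v):
  E = r_u · r_u = 16*v^2 + 1,
  F = r_u · r_v = 16*u*v,
  G = r_v · r_v = 16*u^2 + 1.
Evaluating at (u, v) = (-3/2, -1): E = 17, F = 24, G = 37.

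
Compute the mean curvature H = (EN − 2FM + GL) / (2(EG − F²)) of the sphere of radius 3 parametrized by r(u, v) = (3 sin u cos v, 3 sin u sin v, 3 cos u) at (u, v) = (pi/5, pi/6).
H = -1/3

With E = 9, F = 0, G = 9*sin(u)^2, L = -3*sin(u)/Abs(sin(u)), M = 0, N = -3*sin(u)^3/Abs(sin(u)), assemble
  H = (EN − 2FM + GL) / (2(EG − F²)) = -sin(u)/(3*Abs(sin(u))).
At (u, v) = (pi/5, pi/6): H = -1/3.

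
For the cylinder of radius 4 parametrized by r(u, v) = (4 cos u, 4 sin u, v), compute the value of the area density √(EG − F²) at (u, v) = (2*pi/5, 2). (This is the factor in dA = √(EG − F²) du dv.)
√(EG − F²)|_{(2*pi/5, 2)} = 4

E = 16, F = 0, G = 1, so EG − F² = 16. Taking the positive square root: √(EG − F²) = 4. At (u, v) = (2*pi/5, 2): 4.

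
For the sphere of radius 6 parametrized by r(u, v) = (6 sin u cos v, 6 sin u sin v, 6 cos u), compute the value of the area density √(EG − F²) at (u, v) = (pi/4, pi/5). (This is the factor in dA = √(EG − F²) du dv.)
√(EG − F²)|_{(pi/4, pi/5)} = 18*sqrt(2)

E = 36, F = 0, G = 36*sin(u)^2, so EG − F² = 1296*sin(u)^2. Taking the positive square root: √(EG − F²) = 36*Abs(sin(u)). At (u, v) = (pi/4, pi/5): 18*sqrt(2).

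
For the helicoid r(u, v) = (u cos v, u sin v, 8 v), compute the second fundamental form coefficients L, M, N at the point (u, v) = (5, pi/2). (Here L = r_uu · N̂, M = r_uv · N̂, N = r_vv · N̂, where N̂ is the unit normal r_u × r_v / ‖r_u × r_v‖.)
L = 0;  M = -8*sqrt(89)/89;  N = 0

Compute the unit normal N̂(u, v) = (8*sin(v)/sqrt(u^2 + 64), -8*cos(v)/sqrt(u^2 + 64), u/sqrt(u^2 + 64)), and the second partials r_uu, r_uv, r_vv. Take dot products:
  L(u, v) = r_uu · N̂ = 0,
  M(u, v) = r_uv · N̂ = -8/sqrt(u^2 + 64),
  N(u, v) = r_vv · N̂ = 0.
Evaluating at (u, v) = (5, pi/2):
  L = 0, M = -8*sqrt(89)/89, N = 0.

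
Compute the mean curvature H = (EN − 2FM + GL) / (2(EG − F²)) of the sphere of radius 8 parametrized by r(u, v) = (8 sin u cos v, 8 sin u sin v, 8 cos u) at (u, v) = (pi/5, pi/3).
H = -1/8

With E = 64, F = 0, G = 64*sin(u)^2, L = -8*sin(u)/Abs(sin(u)), M = 0, N = -8*sin(u)^3/Abs(sin(u)), assemble
  H = (EN − 2FM + GL) / (2(EG − F²)) = -sin(u)/(8*Abs(sin(u))).
At (u, v) = (pi/5, pi/3): H = -1/8.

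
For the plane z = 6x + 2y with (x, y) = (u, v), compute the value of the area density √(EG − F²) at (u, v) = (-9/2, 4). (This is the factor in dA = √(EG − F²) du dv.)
√(EG − F²)|_{(-9/2, 4)} = sqrt(41)

E = 37, F = 12, G = 5, so EG − F² = 41. Taking the positive square root: √(EG − F²) = sqrt(41). At (u, v) = (-9/2, 4): sqrt(41).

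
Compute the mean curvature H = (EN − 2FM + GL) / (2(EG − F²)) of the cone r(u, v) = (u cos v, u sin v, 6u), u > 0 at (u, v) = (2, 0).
H = 3*sqrt(37)/74

With E = 37, F = 0, G = u^2, L = 0, M = 0, N = 6*sqrt(37)*u^2/(37*Abs(u)), assemble
  H = (EN − 2FM + GL) / (2(EG − F²)) = 3*sqrt(37)/(37*Abs(u)).
At (u, v) = (2, 0): H = 3*sqrt(37)/74.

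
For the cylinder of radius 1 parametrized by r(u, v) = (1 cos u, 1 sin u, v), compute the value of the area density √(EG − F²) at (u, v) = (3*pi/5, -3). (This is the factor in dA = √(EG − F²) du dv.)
√(EG − F²)|_{(3*pi/5, -3)} = 1

E = 1, F = 0, G = 1, so EG − F² = 1. Taking the positive square root: √(EG − F²) = 1. At (u, v) = (3*pi/5, -3): 1.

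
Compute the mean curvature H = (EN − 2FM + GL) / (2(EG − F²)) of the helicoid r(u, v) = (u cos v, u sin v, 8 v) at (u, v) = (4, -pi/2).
H = 0

With E = 1, F = 0, G = u^2 + 64, L = 0, M = -8/sqrt(u^2 + 64), N = 0, assemble
  H = (EN − 2FM + GL) / (2(EG − F²)) = 0.
At (u, v) = (4, -pi/2): H = 0.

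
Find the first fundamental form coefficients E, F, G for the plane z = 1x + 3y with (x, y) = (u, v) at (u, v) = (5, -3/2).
E = 2;  F = 3;  G = 10

Partials: r_u = (1, 0, 1), r_v = (0, 1, 3). As functions of (u, v):
  E = r_u · r_u = 2,
  F = r_u · r_v = 3,
  G = r_v · r_v = 10.
Evaluating at (u, v) = (5, -3/2): E = 2, F = 3, G = 10.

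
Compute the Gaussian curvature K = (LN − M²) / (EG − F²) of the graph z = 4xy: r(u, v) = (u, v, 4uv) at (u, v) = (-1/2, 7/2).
K = -16/40401

Coefficients of the first fundamental form: E = 16*v^2 + 1, F = 16*u*v, G = 16*u^2 + 1.
Coefficients of the second fundamental form: L = 0, M = 4/sqrt(16*u^2 + 16*v^2 + 1), N = 0.
Assemble K = (LN − M²)/(EG − F²) = -16/(256*u^4 + 512*u^2*v^2 + 32*u^2 + 256*v^4 + 32*v^2 + 1). At (u, v) = (-1/2, 7/2): K = -16/40401.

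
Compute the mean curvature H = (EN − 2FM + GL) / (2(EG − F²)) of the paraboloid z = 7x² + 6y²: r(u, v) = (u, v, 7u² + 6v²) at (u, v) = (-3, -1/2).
H = 10849*sqrt(1801)/3243601

With E = 196*u^2 + 1, F = 168*u*v, G = 144*v^2 + 1, L = 14/sqrt(196*u^2 + 144*v^2 + 1), M = 0, N = 12/sqrt(196*u^2 + 144*v^2 + 1), assemble
  H = (EN − 2FM + GL) / (2(EG − F²)) = (1176*u^2 + 1008*v^2 + 13)/(196*u^2 + 144*v^2 + 1)^(3/2).
At (u, v) = (-3, -1/2): H = 10849*sqrt(1801)/3243601.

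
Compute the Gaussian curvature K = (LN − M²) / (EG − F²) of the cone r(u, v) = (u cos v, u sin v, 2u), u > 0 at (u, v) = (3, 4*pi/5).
K = 0

Coefficients of the first fundamental form: E = 5, F = 0, G = u^2.
Coefficients of the second fundamental form: L = 0, M = 0, N = 2*sqrt(5)*u^2/(5*Abs(u)).
Assemble K = (LN − M²)/(EG − F²) = 0. At (u, v) = (3, 4*pi/5): K = 0.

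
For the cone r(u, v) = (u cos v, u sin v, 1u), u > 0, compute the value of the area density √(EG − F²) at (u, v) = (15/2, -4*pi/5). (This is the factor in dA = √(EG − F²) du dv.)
√(EG − F²)|_{(15/2, -4*pi/5)} = 15*sqrt(2)/2

E = 2, F = 0, G = u^2, so EG − F² = 2*u^2. Taking the positive square root: √(EG − F²) = sqrt(2)*Abs(u). At (u, v) = (15/2, -4*pi/5): 15*sqrt(2)/2.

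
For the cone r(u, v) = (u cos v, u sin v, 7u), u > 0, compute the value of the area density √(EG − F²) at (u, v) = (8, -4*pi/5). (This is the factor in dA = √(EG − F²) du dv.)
√(EG − F²)|_{(8, -4*pi/5)} = 40*sqrt(2)

E = 50, F = 0, G = u^2, so EG − F² = 50*u^2. Taking the positive square root: √(EG − F²) = 5*sqrt(2)*Abs(u). At (u, v) = (8, -4*pi/5): 40*sqrt(2).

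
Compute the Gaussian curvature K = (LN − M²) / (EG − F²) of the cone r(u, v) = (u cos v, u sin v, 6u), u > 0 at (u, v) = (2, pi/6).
K = 0

Coefficients of the first fundamental form: E = 37, F = 0, G = u^2.
Coefficients of the second fundamental form: L = 0, M = 0, N = 6*sqrt(37)*u^2/(37*Abs(u)).
Assemble K = (LN − M²)/(EG − F²) = 0. At (u, v) = (2, pi/6): K = 0.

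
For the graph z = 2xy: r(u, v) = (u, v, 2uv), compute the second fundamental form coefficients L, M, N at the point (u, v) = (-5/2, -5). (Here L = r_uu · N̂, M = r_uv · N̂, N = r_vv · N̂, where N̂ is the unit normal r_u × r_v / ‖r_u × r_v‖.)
L = 0;  M = sqrt(14)/21;  N = 0

Compute the unit normal N̂(u, v) = (-2*v/sqrt(4*u^2 + 4*v^2 + 1), -2*u/sqrt(4*u^2 + 4*v^2 + 1), 1/sqrt(4*u^2 + 4*v^2 + 1)), and the second partials r_uu, r_uv, r_vv. Take dot products:
  L(u, v) = r_uu · N̂ = 0,
  M(u, v) = r_uv · N̂ = 2/sqrt(4*u^2 + 4*v^2 + 1),
  N(u, v) = r_vv · N̂ = 0.
Evaluating at (u, v) = (-5/2, -5):
  L = 0, M = sqrt(14)/21, N = 0.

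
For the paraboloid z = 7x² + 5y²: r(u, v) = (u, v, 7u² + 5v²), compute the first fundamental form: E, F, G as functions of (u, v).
E = 196*u^2 + 1;  F = 140*u*v;  G = 100*v^2 + 1

Compute partials: r_u = (1, 0, 14*u), r_v = (0, 1, 10*v). Then
  E = r_u · r_u = 196*u^2 + 1,
  F = r_u · r_v = 140*u*v,
  G = r_v · r_v = 100*v^2 + 1.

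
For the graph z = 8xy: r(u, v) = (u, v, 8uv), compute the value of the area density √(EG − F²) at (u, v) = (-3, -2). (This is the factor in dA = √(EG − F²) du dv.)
√(EG − F²)|_{(-3, -2)} = 7*sqrt(17)

E = 64*v^2 + 1, F = 64*u*v, G = 64*u^2 + 1, so EG − F² = 64*u^2 + 64*v^2 + 1. Taking the positive square root: √(EG − F²) = sqrt(64*u^2 + 64*v^2 + 1). At (u, v) = (-3, -2): 7*sqrt(17).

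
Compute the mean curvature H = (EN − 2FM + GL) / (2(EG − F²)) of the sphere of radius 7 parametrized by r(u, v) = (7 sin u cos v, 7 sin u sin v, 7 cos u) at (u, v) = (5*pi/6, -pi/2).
H = -1/7

With E = 49, F = 0, G = 49*sin(u)^2, L = -7*sin(u)/Abs(sin(u)), M = 0, N = -7*sin(u)^3/Abs(sin(u)), assemble
  H = (EN − 2FM + GL) / (2(EG − F²)) = -sin(u)/(7*Abs(sin(u))).
At (u, v) = (5*pi/6, -pi/2): H = -1/7.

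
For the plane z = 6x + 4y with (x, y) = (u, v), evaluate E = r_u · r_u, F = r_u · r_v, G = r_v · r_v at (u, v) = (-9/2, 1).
E = 37;  F = 24;  G = 17

Partials: r_u = (1, 0, 6), r_v = (0, 1, 4). As functions of (u, v):
  E = r_u · r_u = 37,
  F = r_u · r_v = 24,
  G = r_v · r_v = 17.
Evaluating at (u, v) = (-9/2, 1): E = 37, F = 24, G = 17.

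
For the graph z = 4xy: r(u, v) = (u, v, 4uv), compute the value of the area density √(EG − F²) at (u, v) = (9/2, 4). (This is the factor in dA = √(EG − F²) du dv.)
√(EG − F²)|_{(9/2, 4)} = sqrt(581)

E = 16*v^2 + 1, F = 16*u*v, G = 16*u^2 + 1, so EG − F² = 16*u^2 + 16*v^2 + 1. Taking the positive square root: √(EG − F²) = sqrt(16*u^2 + 16*v^2 + 1). At (u, v) = (9/2, 4): sqrt(581).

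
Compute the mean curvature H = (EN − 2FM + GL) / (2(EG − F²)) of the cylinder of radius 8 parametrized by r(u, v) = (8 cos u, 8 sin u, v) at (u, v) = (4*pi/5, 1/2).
H = -1/16

With E = 64, F = 0, G = 1, L = -8, M = 0, N = 0, assemble
  H = (EN − 2FM + GL) / (2(EG − F²)) = -1/16.
At (u, v) = (4*pi/5, 1/2): H = -1/16.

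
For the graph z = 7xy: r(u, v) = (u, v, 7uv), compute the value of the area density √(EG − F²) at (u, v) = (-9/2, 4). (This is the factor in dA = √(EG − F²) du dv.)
√(EG − F²)|_{(-9/2, 4)} = sqrt(7109)/2

E = 49*v^2 + 1, F = 49*u*v, G = 49*u^2 + 1, so EG − F² = 49*u^2 + 49*v^2 + 1. Taking the positive square root: √(EG − F²) = sqrt(49*u^2 + 49*v^2 + 1). At (u, v) = (-9/2, 4): sqrt(7109)/2.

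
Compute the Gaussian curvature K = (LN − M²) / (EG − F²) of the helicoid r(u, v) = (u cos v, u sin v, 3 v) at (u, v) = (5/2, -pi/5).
K = -144/3721

Coefficients of the first fundamental form: E = 1, F = 0, G = u^2 + 9.
Coefficients of the second fundamental form: L = 0, M = -3/sqrt(u^2 + 9), N = 0.
Assemble K = (LN − M²)/(EG − F²) = -9/(u^2 + 9)^2. At (u, v) = (5/2, -pi/5): K = -144/3721.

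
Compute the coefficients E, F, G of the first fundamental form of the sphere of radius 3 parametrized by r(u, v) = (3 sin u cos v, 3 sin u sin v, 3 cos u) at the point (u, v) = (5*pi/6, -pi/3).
E = 9;  F = 0;  G = 9/4

Partials: r_u = (3*cos(u)*cos(v), 3*sin(v)*cos(u), -3*sin(u)), r_v = (-3*sin(u)*sin(v), 3*sin(u)*cos(v), 0). As functions of (u, v):
  E = r_u · r_u = 9,
  F = r_u · r_v = 0,
  G = r_v · r_v = 9*sin(u)^2.
Evaluating at (u, v) = (5*pi/6, -pi/3): E = 9, F = 0, G = 9/4.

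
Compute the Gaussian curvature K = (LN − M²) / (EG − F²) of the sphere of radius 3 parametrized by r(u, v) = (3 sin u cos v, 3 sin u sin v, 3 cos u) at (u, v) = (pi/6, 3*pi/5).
K = 1/9

Coefficients of the first fundamental form: E = 9, F = 0, G = 9*sin(u)^2.
Coefficients of the second fundamental form: L = -3*sin(u)/Abs(sin(u)), M = 0, N = -3*sin(u)^3/Abs(sin(u)).
Assemble K = (LN − M²)/(EG − F²) = 1/9. At (u, v) = (pi/6, 3*pi/5): K = 1/9.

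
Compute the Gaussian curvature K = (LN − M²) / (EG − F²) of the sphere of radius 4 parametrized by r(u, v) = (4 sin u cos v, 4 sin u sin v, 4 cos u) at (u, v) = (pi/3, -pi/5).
K = 1/16

Coefficients of the first fundamental form: E = 16, F = 0, G = 16*sin(u)^2.
Coefficients of the second fundamental form: L = -4*sin(u)/Abs(sin(u)), M = 0, N = -4*sin(u)^3/Abs(sin(u)).
Assemble K = (LN − M²)/(EG − F²) = 1/16. At (u, v) = (pi/3, -pi/5): K = 1/16.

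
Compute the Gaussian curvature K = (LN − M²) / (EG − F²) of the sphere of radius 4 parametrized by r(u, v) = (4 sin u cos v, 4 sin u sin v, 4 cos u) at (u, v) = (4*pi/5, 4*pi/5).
K = 1/16

Coefficients of the first fundamental form: E = 16, F = 0, G = 16*sin(u)^2.
Coefficients of the second fundamental form: L = -4*sin(u)/Abs(sin(u)), M = 0, N = -4*sin(u)^3/Abs(sin(u)).
Assemble K = (LN − M²)/(EG − F²) = 1/16. At (u, v) = (4*pi/5, 4*pi/5): K = 1/16.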